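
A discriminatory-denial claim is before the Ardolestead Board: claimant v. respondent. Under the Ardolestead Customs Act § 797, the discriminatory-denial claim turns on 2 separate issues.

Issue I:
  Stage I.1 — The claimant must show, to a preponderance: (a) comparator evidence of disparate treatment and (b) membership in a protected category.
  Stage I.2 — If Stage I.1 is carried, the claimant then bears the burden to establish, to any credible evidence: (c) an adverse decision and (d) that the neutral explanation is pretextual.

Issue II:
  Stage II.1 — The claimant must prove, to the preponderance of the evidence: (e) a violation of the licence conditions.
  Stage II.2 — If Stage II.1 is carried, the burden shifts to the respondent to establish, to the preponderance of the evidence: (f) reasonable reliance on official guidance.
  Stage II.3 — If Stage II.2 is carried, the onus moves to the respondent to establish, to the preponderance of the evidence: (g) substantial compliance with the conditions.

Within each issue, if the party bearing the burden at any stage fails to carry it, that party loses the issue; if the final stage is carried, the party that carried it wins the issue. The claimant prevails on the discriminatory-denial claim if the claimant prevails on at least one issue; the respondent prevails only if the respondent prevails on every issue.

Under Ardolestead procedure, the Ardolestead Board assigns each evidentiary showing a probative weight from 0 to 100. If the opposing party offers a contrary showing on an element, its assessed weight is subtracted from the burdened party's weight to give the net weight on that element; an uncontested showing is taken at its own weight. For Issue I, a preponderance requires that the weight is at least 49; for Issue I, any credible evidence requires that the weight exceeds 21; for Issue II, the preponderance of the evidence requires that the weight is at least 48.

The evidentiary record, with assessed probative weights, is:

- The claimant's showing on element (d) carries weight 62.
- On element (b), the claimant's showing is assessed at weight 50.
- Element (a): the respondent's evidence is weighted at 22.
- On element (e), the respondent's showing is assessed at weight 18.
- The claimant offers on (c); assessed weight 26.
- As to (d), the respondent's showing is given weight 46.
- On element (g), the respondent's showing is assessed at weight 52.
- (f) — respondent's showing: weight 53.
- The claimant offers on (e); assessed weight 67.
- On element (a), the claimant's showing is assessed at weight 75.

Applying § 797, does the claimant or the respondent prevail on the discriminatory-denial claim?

— Issue I —
Stage I.1 (claimant, a preponderance, weight is at least 49): (a) net 75−22=53 ≥ 49 — meets; (b) 50 ≥ 49 — meets.
  Stage I.1 carried; the burden remains with the claimant.
Stage I.2 (claimant, any credible evidence, weight exceeds 21): (c) 26 > 21 — meets; (d) net 62−46=16 ≤ 21 — fails.
  Stage I.2 not carried; the claimant fails its burden.
The analysis ends at Stage I.2; the respondent prevails on this issue.
— Issue II —
Stage II.1 (claimant, the preponderance of the evidence, weight is at least 48): (e) net 67−18=49 ≥ 48 — meets.
  Stage II.1 is satisfied; the onus moves to the respondent.
Stage II.2 (respondent, the preponderance of the evidence, weight is at least 48): (f) 53 ≥ 48 — meets.
  Stage II.2 carried; the burden remains with the respondent.
Stage II.3 (respondent, the preponderance of the evidence, weight is at least 48): (g) 52 ≥ 48 — meets.
  All elements met at the final stage.
Every stage carried; the respondent prevails on this issue.
Per-issue: Issue I → respondent; Issue II → respondent. The claimant must prevail on at least one issue; overall, the respondent prevails.

respondent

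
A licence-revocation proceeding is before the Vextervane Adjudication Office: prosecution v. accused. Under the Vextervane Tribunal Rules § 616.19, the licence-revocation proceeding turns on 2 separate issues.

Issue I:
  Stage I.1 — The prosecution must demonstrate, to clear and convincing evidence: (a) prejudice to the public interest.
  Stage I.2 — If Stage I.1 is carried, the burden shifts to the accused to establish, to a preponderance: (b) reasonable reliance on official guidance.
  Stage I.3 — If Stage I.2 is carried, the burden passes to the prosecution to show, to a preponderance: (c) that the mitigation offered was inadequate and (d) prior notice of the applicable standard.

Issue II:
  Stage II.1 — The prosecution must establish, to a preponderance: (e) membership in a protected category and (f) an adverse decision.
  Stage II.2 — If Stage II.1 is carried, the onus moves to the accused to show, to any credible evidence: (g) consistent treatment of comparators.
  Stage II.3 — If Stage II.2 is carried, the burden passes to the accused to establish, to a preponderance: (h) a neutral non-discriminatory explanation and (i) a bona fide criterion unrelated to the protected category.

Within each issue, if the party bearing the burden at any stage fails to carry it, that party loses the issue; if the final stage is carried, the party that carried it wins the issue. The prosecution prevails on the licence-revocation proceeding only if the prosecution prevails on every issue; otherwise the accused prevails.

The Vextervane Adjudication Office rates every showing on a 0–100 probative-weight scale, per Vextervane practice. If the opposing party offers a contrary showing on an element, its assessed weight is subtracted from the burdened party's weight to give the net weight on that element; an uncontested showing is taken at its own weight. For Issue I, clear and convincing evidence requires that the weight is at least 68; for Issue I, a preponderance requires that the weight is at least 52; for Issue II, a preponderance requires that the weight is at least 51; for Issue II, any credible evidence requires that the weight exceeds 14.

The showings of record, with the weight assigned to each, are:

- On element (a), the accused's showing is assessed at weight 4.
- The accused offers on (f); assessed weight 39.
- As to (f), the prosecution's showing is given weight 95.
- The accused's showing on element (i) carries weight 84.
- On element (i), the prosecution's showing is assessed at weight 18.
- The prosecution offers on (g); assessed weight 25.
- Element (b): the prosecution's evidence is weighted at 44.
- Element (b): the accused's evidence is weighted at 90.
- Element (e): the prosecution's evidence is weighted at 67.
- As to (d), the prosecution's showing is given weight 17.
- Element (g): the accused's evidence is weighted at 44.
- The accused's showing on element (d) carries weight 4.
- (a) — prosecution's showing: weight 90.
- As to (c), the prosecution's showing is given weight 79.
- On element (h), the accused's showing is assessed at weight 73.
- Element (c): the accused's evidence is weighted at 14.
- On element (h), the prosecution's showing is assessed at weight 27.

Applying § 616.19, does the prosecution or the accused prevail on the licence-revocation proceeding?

prosecution

— Issue I —
Stage I.1 (prosecution, clear and convincing evidence, weight is at least 68): (a) net 90−4=86 ≥ 68 — meets.
  The prosecution carries Stage I.1; the accused now bears the burden.
Stage I.2 (accused, a preponderance, weight is at least 52): (b) net 90−44=46 < 52 — fails.
  Not every element is met, so the accused fails to carry Stage I.2.
So the prosecution prevails on this issue.
— Issue II —
Stage II.1 — burden on prosecution; standard: a preponderance (weight is at least 51).
    (e): 67 ≥ 51 [met]
    (f): 95 − 39 = 56 ≥ 51 [met]
  The prosecution carries Stage II.1; the accused now bears the burden.
Stage II.2 — burden on accused; standard: any credible evidence (weight exceeds 14).
    (g): 44 − 25 = 19 > 14 [met]
  All elements met. The accused retains the burden for Stage II.3.
Stage II.3 — burden on accused; standard: a preponderance (weight is at least 51).
    (h): 73 − 27 = 46 < 51 [not met]
    (i): 84 − 18 = 66 ≥ 51 [met]
  Stage II.3 not carried; the accused fails its burden.
The analysis ends at Stage II.3; the prosecution prevails on this issue.
Per-issue: Issue I → prosecution; Issue II → prosecution. The prosecution must prevail on every issue; overall, the prosecution prevails.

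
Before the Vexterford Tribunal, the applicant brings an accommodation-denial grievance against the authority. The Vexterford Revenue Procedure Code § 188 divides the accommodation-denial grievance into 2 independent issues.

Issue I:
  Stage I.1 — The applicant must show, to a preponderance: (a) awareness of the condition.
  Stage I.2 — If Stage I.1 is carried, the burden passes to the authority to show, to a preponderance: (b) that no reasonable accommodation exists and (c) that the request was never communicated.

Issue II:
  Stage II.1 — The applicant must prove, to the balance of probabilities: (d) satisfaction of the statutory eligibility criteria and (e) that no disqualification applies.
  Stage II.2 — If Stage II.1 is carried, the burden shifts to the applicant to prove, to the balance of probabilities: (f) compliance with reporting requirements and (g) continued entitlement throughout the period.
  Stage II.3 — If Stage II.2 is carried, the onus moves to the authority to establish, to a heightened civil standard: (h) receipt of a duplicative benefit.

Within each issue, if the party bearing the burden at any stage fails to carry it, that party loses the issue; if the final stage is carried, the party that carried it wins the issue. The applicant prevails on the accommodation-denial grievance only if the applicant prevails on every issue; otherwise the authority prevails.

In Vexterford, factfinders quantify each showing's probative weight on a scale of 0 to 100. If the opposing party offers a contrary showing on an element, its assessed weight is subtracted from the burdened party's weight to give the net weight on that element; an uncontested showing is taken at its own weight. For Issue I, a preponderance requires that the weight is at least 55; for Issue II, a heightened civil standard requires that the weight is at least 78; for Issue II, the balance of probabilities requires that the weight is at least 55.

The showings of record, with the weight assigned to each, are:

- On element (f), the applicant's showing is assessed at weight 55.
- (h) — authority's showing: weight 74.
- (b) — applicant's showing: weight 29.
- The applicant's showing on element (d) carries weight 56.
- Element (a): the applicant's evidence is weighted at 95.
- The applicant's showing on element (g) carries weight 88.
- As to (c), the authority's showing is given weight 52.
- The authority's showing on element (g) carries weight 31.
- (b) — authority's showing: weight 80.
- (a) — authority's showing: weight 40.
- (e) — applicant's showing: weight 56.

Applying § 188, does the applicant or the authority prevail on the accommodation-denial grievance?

— Issue I —
Stage I.1 (applicant, a preponderance, weight is at least 55): (a) net 95−40=55 ≥ 55 — meets.
  All elements met. The burden passes to the authority.
Stage I.2 (authority, a preponderance, weight is at least 55): (b) net 80−29=51 < 55 — fails; (c) 52 < 55 — fails.
  Stage I.2 not carried; the authority fails its burden.
So the applicant prevails on this issue.
— Issue II —
At Stage II.1 the applicant must meet the balance of probabilities (weight is at least 55): on (d) the weight is 56, ≥ 55, so (d) meets the standard; on (e) the weight is 56, ≥ 55, so (e) meets the standard.
  Stage II.1 is satisfied; the applicant continues to bear the burden.
At Stage II.2 the applicant must meet the balance of probabilities (weight is at least 55): on (f) the weight is 55, which does reach 55, so (f) meets the standard; on (g) the weight is 88 less the opposing 31 gives net 57, which does reach 55, so (g) meets the standard.
  Stage II.2 carried; the burden shifts to the authority.
At Stage II.3 the authority must meet a heightened civil standard (weight is at least 78): on (h) the weight is 74, which does not reach 78, so (h) does not meet the standard.
  Stage II.3 not carried; the authority fails its burden.
So the applicant prevails on this issue.
Per-issue: Issue I → applicant; Issue II → applicant. The applicant must prevail on every issue; overall, the applicant prevails.

applicant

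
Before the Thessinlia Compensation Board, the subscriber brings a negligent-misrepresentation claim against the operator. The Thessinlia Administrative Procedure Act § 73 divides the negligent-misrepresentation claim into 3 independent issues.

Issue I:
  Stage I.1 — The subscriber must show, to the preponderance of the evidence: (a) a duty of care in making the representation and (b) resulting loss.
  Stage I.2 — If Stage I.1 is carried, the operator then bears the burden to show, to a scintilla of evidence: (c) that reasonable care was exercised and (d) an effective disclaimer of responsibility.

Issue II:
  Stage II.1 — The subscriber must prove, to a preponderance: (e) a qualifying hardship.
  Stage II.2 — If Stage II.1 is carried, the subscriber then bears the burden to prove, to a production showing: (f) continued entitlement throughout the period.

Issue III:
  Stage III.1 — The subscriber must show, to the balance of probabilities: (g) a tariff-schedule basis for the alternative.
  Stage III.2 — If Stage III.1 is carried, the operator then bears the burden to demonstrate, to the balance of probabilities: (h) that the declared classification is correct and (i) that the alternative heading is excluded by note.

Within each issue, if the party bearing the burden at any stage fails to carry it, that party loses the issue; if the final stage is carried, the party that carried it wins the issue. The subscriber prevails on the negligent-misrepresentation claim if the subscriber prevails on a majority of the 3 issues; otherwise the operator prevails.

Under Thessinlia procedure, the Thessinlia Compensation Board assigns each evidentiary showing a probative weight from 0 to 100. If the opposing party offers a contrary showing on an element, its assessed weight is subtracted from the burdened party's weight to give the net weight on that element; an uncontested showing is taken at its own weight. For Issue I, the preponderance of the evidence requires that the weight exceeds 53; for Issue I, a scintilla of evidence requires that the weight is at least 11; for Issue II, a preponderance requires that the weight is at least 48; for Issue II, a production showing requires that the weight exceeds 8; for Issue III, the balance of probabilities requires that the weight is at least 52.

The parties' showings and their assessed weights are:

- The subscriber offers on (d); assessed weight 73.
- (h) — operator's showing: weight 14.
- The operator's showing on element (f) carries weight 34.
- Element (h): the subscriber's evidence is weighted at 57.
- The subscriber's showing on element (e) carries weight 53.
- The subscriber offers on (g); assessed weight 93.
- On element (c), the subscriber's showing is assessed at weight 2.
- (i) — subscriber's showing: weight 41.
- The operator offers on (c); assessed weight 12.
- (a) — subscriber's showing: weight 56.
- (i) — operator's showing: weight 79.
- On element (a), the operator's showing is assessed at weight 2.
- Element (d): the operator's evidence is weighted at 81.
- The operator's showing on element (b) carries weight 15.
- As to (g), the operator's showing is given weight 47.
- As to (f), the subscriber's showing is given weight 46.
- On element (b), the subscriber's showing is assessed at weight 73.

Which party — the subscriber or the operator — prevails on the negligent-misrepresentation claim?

— Issue I —
Stage I.1 (subscriber, the preponderance of the evidence, weight exceeds 53): (a) net 56−2=54 > 53 — meets; (b) net 73−15=58 > 53 — meets.
  The subscriber carries Stage I.1; the operator now bears the burden.
Stage I.2 (operator, a scintilla of evidence, weight is at least 11): (c) net 12−2=10 < 11 — fails; (d) net 81−73=8 < 11 — fails.
  Not every element is met, so the operator fails to carry Stage I.2.
So the subscriber prevails on this issue.
— Issue II —
At Stage II.1 the subscriber must meet a preponderance (weight is at least 48): on (e) the weight is 53, ≥ 48, so (e) meets the standard.
  Stage II.1 is satisfied; the subscriber continues to bear the burden.
At Stage II.2 the subscriber must meet a production showing (weight exceeds 8): on (f) the weight is 46 less the opposing 34 gives net 12, > 8, so (f) meets the standard.
  Stage II.2 carried; the final stage is satisfied.
Every stage carried; the subscriber prevails on this issue.
— Issue III —
Stage III.1 — burden on subscriber; standard: the balance of probabilities (weight is at least 52).
    (g): 93 − 47 = 46 < 52 [not met]
  Stage III.1 not carried; the subscriber fails its burden.
The analysis ends at Stage III.1; the operator prevails on this issue.
Per-issue: Issue I → subscriber; Issue II → subscriber; Issue III → operator. The subscriber must prevail on a majority of issues; overall, the subscriber prevails.

subscriber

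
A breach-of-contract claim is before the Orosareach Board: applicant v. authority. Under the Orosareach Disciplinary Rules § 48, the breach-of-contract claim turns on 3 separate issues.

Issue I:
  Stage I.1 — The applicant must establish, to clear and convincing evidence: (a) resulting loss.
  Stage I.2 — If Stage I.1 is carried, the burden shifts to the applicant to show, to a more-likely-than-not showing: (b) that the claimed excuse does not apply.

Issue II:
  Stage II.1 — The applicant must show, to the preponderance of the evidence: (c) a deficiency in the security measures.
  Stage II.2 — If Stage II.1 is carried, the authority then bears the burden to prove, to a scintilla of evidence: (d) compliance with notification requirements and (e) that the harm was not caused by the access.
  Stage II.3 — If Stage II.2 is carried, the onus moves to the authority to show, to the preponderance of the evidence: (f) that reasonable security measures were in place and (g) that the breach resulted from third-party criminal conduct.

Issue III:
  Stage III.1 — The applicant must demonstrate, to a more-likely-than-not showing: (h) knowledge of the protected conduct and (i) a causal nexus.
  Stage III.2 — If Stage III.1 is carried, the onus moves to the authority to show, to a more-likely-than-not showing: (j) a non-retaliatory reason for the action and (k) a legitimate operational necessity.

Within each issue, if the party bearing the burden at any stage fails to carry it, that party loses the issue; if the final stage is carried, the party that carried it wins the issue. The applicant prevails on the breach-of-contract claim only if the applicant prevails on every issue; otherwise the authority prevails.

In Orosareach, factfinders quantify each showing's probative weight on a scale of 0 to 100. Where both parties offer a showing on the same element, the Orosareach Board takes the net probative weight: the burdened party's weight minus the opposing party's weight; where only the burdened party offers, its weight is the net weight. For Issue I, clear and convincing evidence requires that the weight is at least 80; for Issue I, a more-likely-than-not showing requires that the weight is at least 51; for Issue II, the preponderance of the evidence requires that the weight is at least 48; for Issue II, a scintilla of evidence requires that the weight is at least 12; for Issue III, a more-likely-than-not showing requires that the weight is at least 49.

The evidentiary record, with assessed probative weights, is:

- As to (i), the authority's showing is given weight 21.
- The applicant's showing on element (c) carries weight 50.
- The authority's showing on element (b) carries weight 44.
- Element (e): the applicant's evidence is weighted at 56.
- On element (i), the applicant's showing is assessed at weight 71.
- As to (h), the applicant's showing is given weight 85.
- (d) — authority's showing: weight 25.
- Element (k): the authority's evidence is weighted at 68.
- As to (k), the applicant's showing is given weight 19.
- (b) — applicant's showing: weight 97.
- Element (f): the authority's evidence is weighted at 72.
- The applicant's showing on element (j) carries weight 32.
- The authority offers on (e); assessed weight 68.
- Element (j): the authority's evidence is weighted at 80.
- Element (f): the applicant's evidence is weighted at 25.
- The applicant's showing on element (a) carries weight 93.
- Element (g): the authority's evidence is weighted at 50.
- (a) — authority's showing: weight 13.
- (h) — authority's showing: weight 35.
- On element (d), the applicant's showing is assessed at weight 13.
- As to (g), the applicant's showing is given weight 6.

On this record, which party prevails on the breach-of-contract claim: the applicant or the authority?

— Issue I —
Stage I.1 (applicant, clear and convincing evidence, weight is at least 80): (a) net 93−13=80 ≥ 80 — meets.
  Stage I.1 is satisfied; the applicant continues to bear the burden.
Stage I.2 (applicant, a more-likely-than-not showing, weight is at least 51): (b) net 97−44=53 ≥ 51 — meets.
  Stage I.2 carried; the final stage is satisfied.
With every stage satisfied, the applicant prevails on this issue.
— Issue II —
Stage II.1 (applicant, the preponderance of the evidence, weight is at least 48): (c) 50 ≥ 48 — meets.
  Stage II.1 carried; the burden shifts to the authority.
Stage II.2 (authority, a scintilla of evidence, weight is at least 12): (d) net 25−13=12 ≥ 12 — meets; (e) net 68−56=12 ≥ 12 — meets.
  Stage II.2 is satisfied; the authority continues to bear the burden.
Stage II.3 (authority, the preponderance of the evidence, weight is at least 48): (f) net 72−25=47 < 48 — fails; (g) net 50−6=44 < 48 — fails.
  Stage II.3 not carried; the authority fails its burden.
The applicant prevails on this issue.
— Issue III —
Stage III.1 (applicant, a more-likely-than-not showing, weight is at least 49): (h) net 85−35=50 ≥ 49 — meets; (i) net 71−21=50 ≥ 49 — meets.
  Stage III.1 is satisfied; the onus moves to the authority.
Stage III.2 (authority, a more-likely-than-not showing, weight is at least 49): (j) net 80−32=48 < 49 — fails; (k) net 68−19=49 ≥ 49 — meets.
  The authority does not carry Stage III.2.
The analysis ends at Stage III.2; the applicant prevails on this issue.
Per-issue: Issue I → applicant; Issue II → applicant; Issue III → applicant. The applicant must prevail on every issue; overall, the applicant prevails.

applicant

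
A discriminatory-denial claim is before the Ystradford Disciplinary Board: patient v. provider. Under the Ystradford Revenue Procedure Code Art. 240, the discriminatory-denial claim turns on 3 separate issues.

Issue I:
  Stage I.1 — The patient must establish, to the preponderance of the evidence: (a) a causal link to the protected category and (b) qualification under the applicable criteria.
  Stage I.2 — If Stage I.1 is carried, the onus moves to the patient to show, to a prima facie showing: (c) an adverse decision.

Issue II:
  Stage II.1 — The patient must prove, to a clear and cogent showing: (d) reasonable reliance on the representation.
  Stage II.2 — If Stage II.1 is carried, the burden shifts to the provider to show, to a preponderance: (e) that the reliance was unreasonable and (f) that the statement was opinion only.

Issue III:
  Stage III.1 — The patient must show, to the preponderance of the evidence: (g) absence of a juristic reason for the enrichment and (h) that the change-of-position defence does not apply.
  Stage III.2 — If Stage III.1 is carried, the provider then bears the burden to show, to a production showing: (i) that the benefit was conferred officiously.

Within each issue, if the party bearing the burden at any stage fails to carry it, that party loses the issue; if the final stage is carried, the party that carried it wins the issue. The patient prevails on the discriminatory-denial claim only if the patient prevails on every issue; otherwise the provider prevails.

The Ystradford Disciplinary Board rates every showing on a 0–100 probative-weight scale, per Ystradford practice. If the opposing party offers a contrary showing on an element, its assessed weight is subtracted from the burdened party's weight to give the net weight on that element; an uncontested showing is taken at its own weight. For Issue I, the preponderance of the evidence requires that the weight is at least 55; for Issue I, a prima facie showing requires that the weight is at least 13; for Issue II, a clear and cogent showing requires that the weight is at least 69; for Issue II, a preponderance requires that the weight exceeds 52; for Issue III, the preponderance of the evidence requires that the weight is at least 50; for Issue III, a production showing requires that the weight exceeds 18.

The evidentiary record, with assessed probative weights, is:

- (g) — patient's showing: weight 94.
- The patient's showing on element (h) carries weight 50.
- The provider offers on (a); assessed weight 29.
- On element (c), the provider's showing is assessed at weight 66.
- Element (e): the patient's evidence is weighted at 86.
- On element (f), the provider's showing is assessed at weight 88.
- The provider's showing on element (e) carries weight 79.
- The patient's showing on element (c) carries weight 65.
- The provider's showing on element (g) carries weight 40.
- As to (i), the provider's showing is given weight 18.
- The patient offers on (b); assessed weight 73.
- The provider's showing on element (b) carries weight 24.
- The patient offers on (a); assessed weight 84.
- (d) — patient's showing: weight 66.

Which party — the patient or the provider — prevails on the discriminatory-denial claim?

provider

— Issue I —
Stage I.1 (patient, the preponderance of the evidence, weight is at least 55): (a) net 84−29=55 ≥ 55 — meets; (b) net 73−24=49 < 55 — fails.
  Stage I.1 not carried; the patient fails its burden.
So the provider prevails on this issue.
— Issue II —
Stage II.1 — burden on patient; standard: a clear and cogent showing (weight is at least 69).
    (d): 66 < 69 [not met]
  Stage II.1 not carried; the patient fails its burden.
The analysis ends at Stage II.1; the provider prevails on this issue.
— Issue III —
Stage III.1 (patient, the preponderance of the evidence, weight is at least 50): (g) net 94−40=54 ≥ 50 — meets; (h) 50 ≥ 50 — meets.
  All elements met. The burden passes to the provider.
Stage III.2 (provider, a production showing, weight exceeds 18): (i) 18 ≤ 18 — fails.
  Not every element is met, so the provider fails to carry Stage III.2.
So the patient prevails on this issue.
Per-issue: Issue I → provider; Issue II → provider; Issue III → patient. The patient must prevail on every issue; overall, the provider prevails.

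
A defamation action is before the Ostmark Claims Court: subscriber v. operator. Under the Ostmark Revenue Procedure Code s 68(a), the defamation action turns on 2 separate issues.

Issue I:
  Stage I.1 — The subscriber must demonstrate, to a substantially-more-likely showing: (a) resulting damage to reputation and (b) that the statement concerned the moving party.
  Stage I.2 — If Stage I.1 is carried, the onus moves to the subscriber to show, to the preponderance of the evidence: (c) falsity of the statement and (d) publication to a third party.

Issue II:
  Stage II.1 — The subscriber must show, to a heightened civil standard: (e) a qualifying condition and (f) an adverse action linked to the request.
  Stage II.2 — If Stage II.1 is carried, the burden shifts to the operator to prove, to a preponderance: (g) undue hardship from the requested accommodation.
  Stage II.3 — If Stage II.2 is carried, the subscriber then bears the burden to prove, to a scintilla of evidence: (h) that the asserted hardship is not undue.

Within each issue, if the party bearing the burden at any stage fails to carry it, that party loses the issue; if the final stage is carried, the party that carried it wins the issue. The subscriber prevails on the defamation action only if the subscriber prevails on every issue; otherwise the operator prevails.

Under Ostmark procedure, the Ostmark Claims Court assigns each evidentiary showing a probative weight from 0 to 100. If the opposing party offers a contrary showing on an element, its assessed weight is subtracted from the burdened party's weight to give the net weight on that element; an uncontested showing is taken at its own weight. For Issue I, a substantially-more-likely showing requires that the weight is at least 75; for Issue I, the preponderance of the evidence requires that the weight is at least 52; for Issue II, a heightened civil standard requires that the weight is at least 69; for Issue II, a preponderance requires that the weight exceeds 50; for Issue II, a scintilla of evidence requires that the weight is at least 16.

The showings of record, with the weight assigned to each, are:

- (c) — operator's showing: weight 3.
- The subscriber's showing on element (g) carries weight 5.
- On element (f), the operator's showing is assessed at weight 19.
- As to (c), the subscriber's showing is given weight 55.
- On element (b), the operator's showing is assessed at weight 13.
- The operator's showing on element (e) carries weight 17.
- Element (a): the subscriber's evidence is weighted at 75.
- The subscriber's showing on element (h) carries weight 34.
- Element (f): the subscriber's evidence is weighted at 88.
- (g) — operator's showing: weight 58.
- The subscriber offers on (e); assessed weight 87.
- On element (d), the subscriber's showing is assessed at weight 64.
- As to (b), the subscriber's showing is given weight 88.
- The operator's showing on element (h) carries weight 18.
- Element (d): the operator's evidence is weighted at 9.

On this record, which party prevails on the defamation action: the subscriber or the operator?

subscriber

— Issue I —
Stage I.1 (subscriber, a substantially-more-likely showing, weight is at least 75): (a) 75 ≥ 75 — meets; (b) net 88−13=75 ≥ 75 — meets.
  Stage I.1 is satisfied; the subscriber continues to bear the burden.
Stage I.2 (subscriber, the preponderance of the evidence, weight is at least 52): (c) net 55−3=52 ≥ 52 — meets; (d) net 64−9=55 ≥ 52 — meets.
  The subscriber carries the last stage.
With every stage satisfied, the subscriber prevails on this issue.
— Issue II —
Stage II.1 (subscriber, a heightened civil standard, weight is at least 69): (e) net 87−17=70 ≥ 69 — meets; (f) net 88−19=69 ≥ 69 — meets.
  All elements met. The burden passes to the operator.
Stage II.2 (operator, a preponderance, weight exceeds 50): (g) net 58−5=53 > 50 — meets.
  The operator carries Stage II.2; the subscriber now bears the burden.
Stage II.3 (subscriber, a scintilla of evidence, weight is at least 16): (h) net 34−18=16 ≥ 16 — meets.
  The subscriber carries the last stage.
Every stage carried; the subscriber prevails on this issue.
Per-issue: Issue I → subscriber; Issue II → subscriber. The subscriber must prevail on every issue; overall, the subscriber prevails.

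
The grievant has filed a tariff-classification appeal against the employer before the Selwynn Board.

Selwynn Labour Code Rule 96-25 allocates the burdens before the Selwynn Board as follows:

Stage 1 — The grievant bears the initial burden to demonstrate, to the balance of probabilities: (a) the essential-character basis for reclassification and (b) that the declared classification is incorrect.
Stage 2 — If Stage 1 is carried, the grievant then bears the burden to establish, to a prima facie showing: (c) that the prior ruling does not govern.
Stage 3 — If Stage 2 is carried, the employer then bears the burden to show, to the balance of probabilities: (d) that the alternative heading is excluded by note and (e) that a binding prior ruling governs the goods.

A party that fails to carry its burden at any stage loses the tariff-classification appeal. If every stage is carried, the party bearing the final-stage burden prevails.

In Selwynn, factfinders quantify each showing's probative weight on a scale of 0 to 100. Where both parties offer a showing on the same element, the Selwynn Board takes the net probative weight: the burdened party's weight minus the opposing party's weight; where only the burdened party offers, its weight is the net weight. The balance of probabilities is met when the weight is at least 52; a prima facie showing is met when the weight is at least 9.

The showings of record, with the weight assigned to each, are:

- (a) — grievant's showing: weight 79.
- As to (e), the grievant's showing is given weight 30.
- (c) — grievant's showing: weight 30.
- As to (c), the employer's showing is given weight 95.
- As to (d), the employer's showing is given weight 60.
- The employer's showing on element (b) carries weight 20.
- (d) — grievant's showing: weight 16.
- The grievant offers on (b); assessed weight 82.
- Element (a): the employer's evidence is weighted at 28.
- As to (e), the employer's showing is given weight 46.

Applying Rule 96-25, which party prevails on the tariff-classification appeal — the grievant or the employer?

Stage 1 — burden on grievant; standard: the balance of probabilities (weight is at least 52).
    (a): 79 − 28 = 51 < 52 [not met]
    (b): 82 − 20 = 62 ≥ 52 [met]
  Stage 1 not carried; the grievant fails its burden.
The analysis ends at Stage 1; the employer prevails.

employer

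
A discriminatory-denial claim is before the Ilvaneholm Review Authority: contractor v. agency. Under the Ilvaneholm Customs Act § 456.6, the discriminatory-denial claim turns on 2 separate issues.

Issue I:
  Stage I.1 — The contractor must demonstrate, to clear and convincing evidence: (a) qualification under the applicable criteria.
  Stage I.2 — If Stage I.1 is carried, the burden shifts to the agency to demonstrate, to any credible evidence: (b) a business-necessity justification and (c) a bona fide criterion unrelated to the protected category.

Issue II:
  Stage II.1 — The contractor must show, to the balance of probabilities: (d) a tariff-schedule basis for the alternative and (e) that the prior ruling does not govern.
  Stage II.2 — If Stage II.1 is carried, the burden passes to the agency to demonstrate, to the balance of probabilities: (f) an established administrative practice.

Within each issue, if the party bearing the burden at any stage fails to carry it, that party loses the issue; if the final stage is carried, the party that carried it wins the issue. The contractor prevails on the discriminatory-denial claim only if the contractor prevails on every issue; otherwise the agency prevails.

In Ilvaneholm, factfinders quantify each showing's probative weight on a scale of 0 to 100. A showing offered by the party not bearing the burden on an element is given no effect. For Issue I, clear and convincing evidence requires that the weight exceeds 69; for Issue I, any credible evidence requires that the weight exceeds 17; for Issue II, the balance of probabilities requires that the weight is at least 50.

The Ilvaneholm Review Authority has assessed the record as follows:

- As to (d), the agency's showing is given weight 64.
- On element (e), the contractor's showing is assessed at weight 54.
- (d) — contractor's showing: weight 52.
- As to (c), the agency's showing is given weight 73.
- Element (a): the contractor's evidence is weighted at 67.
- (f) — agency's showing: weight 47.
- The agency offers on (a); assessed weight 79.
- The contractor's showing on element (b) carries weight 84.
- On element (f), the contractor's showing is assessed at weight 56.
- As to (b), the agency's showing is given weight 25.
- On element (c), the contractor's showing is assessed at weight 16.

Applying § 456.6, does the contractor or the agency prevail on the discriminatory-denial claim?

agency

— Issue I —
Stage I.1 — burden on contractor; standard: clear and convincing evidence (weight exceeds 69).
    (a): 67 (agency's 79 disregarded) ≤ 69 [not met]
  The contractor does not carry Stage I.1.
The analysis ends at Stage I.1; the agency prevails on this issue.
— Issue II —
At Stage II.1 the contractor must meet the balance of probabilities (weight is at least 50): on (d) the weight is 52 (the agency's 64 is given no effect), ≥ 50, so (d) meets the standard; on (e) the weight is 54, which does reach 50, so (e) meets the standard.
  Stage II.1 is satisfied; the onus moves to the agency.
At Stage II.2 the agency must meet the balance of probabilities (weight is at least 50): on (f) the weight is 47 (the contractor's 56 is given no effect), which does not reach 50, so (f) does not meet the standard.
  The agency does not carry Stage II.2.
So the contractor prevails on this issue.
Per-issue: Issue I → agency; Issue II → contractor. The contractor must prevail on every issue; overall, the agency prevails.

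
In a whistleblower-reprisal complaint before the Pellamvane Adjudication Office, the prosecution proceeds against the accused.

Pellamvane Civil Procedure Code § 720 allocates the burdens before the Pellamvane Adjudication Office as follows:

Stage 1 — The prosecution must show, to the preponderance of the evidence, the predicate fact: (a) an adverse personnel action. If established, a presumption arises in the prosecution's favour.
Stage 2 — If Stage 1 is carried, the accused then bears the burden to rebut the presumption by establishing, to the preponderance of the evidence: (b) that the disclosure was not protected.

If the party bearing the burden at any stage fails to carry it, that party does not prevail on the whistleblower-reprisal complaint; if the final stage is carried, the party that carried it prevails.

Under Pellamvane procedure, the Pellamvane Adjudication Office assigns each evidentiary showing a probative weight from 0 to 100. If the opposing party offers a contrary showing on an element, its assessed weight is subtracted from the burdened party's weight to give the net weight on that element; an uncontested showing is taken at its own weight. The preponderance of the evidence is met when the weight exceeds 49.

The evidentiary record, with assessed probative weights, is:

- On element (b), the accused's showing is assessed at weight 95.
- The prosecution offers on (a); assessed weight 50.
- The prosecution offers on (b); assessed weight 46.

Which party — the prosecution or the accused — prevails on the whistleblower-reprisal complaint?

At Stage 1 the prosecution must meet the preponderance of the evidence (weight exceeds 49): on (a) the weight is 50, which does exceed 49, so (a) meets the standard.
  Stage 1 is satisfied; the onus moves to the accused.
At Stage 2 the accused must meet the preponderance of the evidence (weight exceeds 49): on (b) the weight is 95 less the opposing 46 gives net 49, which does not exceed 49, so (b) does not meet the standard.
  Not every element is met, so the accused fails to carry Stage 2.
The prosecution prevails.

prosecution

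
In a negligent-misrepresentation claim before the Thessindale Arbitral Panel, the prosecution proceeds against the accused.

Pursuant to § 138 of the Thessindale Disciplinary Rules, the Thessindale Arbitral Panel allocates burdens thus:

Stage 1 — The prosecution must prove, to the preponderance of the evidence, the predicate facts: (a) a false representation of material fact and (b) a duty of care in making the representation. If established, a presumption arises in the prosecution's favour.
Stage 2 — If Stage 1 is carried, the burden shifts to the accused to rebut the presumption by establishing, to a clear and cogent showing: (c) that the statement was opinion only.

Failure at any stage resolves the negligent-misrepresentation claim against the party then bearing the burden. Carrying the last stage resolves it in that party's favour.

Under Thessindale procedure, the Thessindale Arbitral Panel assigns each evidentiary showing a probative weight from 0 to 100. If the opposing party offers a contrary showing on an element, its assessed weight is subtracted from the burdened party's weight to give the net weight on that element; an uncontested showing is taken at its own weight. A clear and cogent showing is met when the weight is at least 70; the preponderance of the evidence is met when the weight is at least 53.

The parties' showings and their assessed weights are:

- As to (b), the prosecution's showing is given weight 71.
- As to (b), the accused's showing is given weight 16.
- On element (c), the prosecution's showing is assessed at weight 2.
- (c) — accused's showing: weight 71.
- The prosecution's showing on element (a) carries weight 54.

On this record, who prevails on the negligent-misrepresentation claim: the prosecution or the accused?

At Stage 1 the prosecution must meet the preponderance of the evidence (weight is at least 53): on (a) the weight is 54, which does reach 53, so (a) meets the standard; on (b) the weight is 71 less the opposing 16 gives net 55, which does reach 53, so (b) meets the standard.
  All elements met. The burden passes to the accused.
At Stage 2 the accused must meet a clear and cogent showing (weight is at least 70): on (c) the weight is 71 less the opposing 2 gives net 69, which does not reach 70, so (c) does not meet the standard.
  Stage 2 not carried; the accused fails its burden.
The prosecution prevails.

prosecution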